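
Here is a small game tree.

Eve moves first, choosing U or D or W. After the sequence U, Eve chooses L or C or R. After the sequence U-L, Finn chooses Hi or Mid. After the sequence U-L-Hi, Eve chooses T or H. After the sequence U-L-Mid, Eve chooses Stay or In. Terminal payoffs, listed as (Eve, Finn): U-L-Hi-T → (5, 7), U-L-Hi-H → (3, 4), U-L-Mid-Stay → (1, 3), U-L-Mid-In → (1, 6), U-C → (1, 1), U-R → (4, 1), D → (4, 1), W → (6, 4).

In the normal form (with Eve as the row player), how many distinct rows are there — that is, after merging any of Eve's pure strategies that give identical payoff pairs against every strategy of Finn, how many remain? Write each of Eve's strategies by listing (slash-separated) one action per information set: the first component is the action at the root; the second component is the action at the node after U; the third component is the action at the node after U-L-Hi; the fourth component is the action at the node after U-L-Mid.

7

Eve has 36 pure strategies: U/L/T/Stay, U/L/T/In, U/L/H/Stay, U/L/H/In, U/C/T/Stay, U/C/T/In, U/C/H/Stay, U/C/H/In, U/R/T/Stay, U/R/T/In, U/R/H/Stay, U/R/H/In, D/L/T/Stay, D/L/T/In, D/L/H/Stay, D/L/H/In, D/C/T/Stay, D/C/T/In, D/C/H/Stay, D/C/H/In, D/R/T/Stay, D/R/T/In, D/R/H/Stay, D/R/H/In, W/L/T/Stay, W/L/T/In, W/L/H/Stay, W/L/H/In, W/C/T/Stay, W/C/T/In, W/C/H/Stay, W/C/H/In, W/R/T/Stay, W/R/T/In, W/R/H/Stay, W/R/H/In. Columns: Hi, Mid.
{U/L/T/Stay} → row (5,7) (1,3)
{U/L/T/In} → row (5,7) (1,6)
{U/L/H/Stay} → row (3,4) (1,3)
{U/L/H/In} → row (3,4) (1,6)
{U/C/T/Stay, U/C/T/In, U/C/H/Stay, U/C/H/In} → row (1,1) (1,1)
{U/R/T/Stay, U/R/T/In, U/R/H/Stay, U/R/H/In, D/L/T/Stay, D/L/T/In, D/L/H/Stay, D/L/H/In, D/C/T/Stay, D/C/T/In, D/C/H/Stay, D/C/H/In, D/R/T/Stay, D/R/T/In, D/R/H/Stay, D/R/H/In} → row (4,1) (4,1)
{W/L/T/Stay, W/L/T/In, W/L/H/Stay, W/L/H/In, W/C/T/Stay, W/C/T/In, W/C/H/Stay, W/C/H/In, W/R/T/Stay, W/R/T/In, W/R/H/Stay, W/R/H/In} → row (6,4) (6,4)
That's 7 distinct rows out of 36 strategies.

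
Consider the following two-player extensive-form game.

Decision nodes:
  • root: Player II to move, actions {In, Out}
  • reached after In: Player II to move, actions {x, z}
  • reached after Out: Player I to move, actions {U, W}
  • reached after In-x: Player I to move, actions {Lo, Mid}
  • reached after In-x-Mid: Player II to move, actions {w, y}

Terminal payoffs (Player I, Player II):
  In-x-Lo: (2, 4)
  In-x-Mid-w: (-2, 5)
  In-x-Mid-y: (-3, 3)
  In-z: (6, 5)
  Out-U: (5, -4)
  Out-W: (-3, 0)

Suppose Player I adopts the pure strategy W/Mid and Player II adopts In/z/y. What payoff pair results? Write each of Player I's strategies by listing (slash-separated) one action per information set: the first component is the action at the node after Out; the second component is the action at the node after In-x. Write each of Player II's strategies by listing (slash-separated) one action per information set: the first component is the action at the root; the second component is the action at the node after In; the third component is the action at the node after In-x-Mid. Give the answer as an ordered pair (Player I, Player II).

Trace the play path from the root:
  Player II plays In
  Player II plays z at [In]
→ terminal payoff (6, 5).
(Player I's choice at the node after Out is never reached on this path, so it doesn't affect the outcome.)

(6, 5)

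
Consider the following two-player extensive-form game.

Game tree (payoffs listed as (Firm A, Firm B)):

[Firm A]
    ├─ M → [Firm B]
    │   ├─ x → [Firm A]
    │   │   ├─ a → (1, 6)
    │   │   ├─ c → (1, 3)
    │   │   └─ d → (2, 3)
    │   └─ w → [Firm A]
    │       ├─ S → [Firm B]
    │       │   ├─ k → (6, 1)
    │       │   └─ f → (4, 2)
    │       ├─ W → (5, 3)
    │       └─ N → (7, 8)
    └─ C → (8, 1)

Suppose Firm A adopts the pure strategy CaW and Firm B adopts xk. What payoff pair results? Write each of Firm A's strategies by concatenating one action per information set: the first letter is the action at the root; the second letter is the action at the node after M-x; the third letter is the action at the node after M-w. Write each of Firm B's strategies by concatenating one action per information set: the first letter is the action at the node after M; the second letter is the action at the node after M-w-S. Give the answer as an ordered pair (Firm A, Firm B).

Trace the play path from the root:
  Firm A plays C
→ terminal payoff (8, 1).
(Firm A's choice at the node after M-x is never reached on this path, so it doesn't affect the outcome.)

(8, 1)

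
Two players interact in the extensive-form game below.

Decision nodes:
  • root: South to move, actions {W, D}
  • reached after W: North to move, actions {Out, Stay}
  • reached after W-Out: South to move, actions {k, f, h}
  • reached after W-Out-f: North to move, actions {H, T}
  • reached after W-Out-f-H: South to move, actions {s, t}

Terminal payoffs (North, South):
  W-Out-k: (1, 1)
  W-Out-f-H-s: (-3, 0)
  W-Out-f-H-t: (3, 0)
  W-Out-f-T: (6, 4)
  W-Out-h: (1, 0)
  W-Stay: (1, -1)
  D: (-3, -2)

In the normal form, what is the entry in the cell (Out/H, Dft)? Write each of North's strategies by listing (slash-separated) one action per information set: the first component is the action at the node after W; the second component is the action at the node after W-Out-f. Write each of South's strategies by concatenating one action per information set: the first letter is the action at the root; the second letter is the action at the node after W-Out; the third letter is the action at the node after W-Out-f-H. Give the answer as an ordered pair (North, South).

(-3, -2)

Trace the play path from the root:
  South plays D
→ terminal payoff (-3, -2).
(North's choice at the node after W is never reached on this path, so it doesn't affect the outcome.)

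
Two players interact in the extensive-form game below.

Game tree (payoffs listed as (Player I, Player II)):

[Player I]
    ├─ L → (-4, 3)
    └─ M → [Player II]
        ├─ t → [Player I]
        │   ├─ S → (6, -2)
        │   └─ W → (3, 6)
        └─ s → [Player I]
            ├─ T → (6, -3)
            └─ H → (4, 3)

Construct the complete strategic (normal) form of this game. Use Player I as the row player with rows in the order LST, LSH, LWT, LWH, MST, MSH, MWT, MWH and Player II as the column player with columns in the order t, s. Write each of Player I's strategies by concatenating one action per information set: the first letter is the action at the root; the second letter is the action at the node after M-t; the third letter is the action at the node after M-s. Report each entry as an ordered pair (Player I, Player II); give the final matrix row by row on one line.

LST: (-4,3) (-4,3) | LSH: (-4,3) (-4,3) | LWT: (-4,3) (-4,3) | LWH: (-4,3) (-4,3) | MST: (6,-2) (6,-3) | MSH: (6,-2) (4,3) | MWT: (3,6) (6,-3) | MWH: (3,6) (4,3)

Row LST: t→(-4,3), s→(-4,3)
Row LSH: t→(-4,3), s→(-4,3)
Row LWT: t→(-4,3), s→(-4,3)
Row LWH: t→(-4,3), s→(-4,3)
Row MST: t→(6,-2), s→(6,-3)
Row MSH: t→(6,-2), s→(4,3)
Row MWT: t→(3,6), s→(6,-3)
Row MWH: t→(3,6), s→(4,3)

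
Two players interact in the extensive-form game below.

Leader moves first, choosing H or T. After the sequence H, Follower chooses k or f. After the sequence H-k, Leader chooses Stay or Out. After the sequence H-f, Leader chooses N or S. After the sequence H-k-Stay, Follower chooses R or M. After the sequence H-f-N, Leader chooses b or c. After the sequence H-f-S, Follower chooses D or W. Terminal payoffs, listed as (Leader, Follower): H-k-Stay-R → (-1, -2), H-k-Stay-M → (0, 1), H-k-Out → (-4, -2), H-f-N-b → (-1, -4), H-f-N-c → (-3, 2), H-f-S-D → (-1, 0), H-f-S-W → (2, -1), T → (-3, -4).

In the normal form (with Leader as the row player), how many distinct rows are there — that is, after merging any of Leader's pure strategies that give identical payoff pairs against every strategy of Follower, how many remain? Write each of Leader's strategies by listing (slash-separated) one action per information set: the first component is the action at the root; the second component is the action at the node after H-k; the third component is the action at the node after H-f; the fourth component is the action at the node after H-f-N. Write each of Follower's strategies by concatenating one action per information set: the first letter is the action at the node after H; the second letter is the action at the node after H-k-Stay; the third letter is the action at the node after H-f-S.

Leader has 16 pure strategies: H/Stay/N/b, H/Stay/N/c, H/Stay/S/b, H/Stay/S/c, H/Out/N/b, H/Out/N/c, H/Out/S/b, H/Out/S/c, T/Stay/N/b, T/Stay/N/c, T/Stay/S/b, T/Stay/S/c, T/Out/N/b, T/Out/N/c, T/Out/S/b, T/Out/S/c. Columns: kRD, kRW, kMD, kMW, fRD, fRW, fMD, fMW.
{H/Stay/N/b} → row (-1,-2) (-1,-2) (0,1) (0,1) (-1,-4) (-1,-4) (-1,-4) (-1,-4)
{H/Stay/N/c} → row (-1,-2) (-1,-2) (0,1) (0,1) (-3,2) (-3,2) (-3,2) (-3,2)
{H/Stay/S/b, H/Stay/S/c} → row (-1,-2) (-1,-2) (0,1) (0,1) (-1,0) (2,-1) (-1,0) (2,-1)
{H/Out/N/b} → row (-4,-2) (-4,-2) (-4,-2) (-4,-2) (-1,-4) (-1,-4) (-1,-4) (-1,-4)
{H/Out/N/c} → row (-4,-2) (-4,-2) (-4,-2) (-4,-2) (-3,2) (-3,2) (-3,2) (-3,2)
{H/Out/S/b, H/Out/S/c} → row (-4,-2) (-4,-2) (-4,-2) (-4,-2) (-1,0) (2,-1) (-1,0) (2,-1)
{T/Stay/N/b, T/Stay/N/c, T/Stay/S/b, T/Stay/S/c, T/Out/N/b, T/Out/N/c, T/Out/S/b, T/Out/S/c} → row (-3,-4) (-3,-4) (-3,-4) (-3,-4) (-3,-4) (-3,-4) (-3,-4) (-3,-4)
That's 7 distinct rows out of 16 strategies.

7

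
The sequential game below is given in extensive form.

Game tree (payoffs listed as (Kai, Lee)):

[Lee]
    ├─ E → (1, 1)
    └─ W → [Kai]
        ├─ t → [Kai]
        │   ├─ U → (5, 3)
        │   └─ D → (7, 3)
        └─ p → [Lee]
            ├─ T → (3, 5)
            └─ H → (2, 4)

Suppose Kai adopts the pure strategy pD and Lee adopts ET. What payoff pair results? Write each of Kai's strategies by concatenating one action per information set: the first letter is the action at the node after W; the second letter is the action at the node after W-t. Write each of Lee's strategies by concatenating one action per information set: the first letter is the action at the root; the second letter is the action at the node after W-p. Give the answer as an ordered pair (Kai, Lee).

Trace the play path from the root:
  Lee plays E
→ terminal payoff (1, 1).
(Kai's choice at the node after W is never reached on this path, so it doesn't affect the outcome.)

(1, 1)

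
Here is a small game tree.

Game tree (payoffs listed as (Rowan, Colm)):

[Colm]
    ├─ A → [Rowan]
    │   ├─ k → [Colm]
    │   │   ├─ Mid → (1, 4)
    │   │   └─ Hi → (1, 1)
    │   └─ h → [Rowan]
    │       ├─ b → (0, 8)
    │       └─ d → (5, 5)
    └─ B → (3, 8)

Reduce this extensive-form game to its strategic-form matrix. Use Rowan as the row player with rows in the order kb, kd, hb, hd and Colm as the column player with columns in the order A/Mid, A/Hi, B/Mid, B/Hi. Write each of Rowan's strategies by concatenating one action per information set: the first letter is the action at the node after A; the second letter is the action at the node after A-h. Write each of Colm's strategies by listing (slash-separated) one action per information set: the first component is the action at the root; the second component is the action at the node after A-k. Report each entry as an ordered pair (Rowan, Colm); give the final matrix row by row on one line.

kb: (1,4) (1,1) (3,8) (3,8) | kd: (1,4) (1,1) (3,8) (3,8) | hb: (0,8) (0,8) (3,8) (3,8) | hd: (5,5) (5,5) (3,8) (3,8)

        A/Mid     A/Hi    B/Mid     B/Hi
  kb    (1,4)    (1,1)    (3,8)    (3,8)
  kd    (1,4)    (1,1)    (3,8)    (3,8)
  hb    (0,8)    (0,8)    (3,8)    (3,8)
  hd    (5,5)    (5,5)    (3,8)    (3,8)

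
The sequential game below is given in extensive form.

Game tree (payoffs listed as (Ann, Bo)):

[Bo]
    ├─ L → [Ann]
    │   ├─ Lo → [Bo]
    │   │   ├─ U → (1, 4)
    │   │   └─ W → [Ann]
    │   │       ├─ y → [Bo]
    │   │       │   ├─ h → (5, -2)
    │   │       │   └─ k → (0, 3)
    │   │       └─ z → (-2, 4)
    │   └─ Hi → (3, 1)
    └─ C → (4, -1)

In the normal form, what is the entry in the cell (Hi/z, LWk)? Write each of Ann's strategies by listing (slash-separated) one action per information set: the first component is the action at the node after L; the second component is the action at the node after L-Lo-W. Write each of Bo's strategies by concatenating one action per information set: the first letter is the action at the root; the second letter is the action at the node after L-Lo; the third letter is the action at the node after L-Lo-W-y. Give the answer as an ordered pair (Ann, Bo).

Trace the play path from the root:
  Bo plays L
  Ann plays Hi at [L]
→ terminal payoff (3, 1).
(Ann's choice at the node after L-Lo-W is never reached on this path, so it doesn't affect the outcome.)

(3, 1)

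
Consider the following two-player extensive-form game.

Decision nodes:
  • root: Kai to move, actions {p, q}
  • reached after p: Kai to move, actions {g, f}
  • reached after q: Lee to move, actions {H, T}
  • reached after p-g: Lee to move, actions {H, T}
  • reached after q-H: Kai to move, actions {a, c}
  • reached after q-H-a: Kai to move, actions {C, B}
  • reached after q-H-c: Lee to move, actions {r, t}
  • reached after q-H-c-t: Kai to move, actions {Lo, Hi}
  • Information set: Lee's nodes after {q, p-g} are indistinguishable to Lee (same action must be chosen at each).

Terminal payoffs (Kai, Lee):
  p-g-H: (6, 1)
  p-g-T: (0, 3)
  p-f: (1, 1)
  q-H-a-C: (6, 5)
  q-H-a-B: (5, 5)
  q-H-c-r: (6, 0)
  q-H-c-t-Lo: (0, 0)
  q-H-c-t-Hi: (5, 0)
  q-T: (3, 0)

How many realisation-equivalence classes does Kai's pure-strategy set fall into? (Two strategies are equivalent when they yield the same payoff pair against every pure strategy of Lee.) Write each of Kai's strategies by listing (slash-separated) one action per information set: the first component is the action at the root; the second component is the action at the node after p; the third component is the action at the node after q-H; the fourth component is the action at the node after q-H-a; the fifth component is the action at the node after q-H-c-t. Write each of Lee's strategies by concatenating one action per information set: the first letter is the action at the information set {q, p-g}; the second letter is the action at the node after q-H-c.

6

Kai has 32 pure strategies: p/g/a/C/Lo, p/g/a/C/Hi, p/g/a/B/Lo, p/g/a/B/Hi, p/g/c/C/Lo, p/g/c/C/Hi, p/g/c/B/Lo, p/g/c/B/Hi, p/f/a/C/Lo, p/f/a/C/Hi, p/f/a/B/Lo, p/f/a/B/Hi, p/f/c/C/Lo, p/f/c/C/Hi, p/f/c/B/Lo, p/f/c/B/Hi, q/g/a/C/Lo, q/g/a/C/Hi, q/g/a/B/Lo, q/g/a/B/Hi, q/g/c/C/Lo, q/g/c/C/Hi, q/g/c/B/Lo, q/g/c/B/Hi, q/f/a/C/Lo, q/f/a/C/Hi, q/f/a/B/Lo, q/f/a/B/Hi, q/f/c/C/Lo, q/f/c/C/Hi, q/f/c/B/Lo, q/f/c/B/Hi. Columns: Hr, Ht, Tr, Tt.
{p/g/a/C/Lo, p/g/a/C/Hi, p/g/a/B/Lo, p/g/a/B/Hi, p/g/c/C/Lo, p/g/c/C/Hi, p/g/c/B/Lo, p/g/c/B/Hi} → row (6,1) (6,1) (0,3) (0,3)
{p/f/a/C/Lo, p/f/a/C/Hi, p/f/a/B/Lo, p/f/a/B/Hi, p/f/c/C/Lo, p/f/c/C/Hi, p/f/c/B/Lo, p/f/c/B/Hi} → row (1,1) (1,1) (1,1) (1,1)
{q/g/a/C/Lo, q/g/a/C/Hi, q/f/a/C/Lo, q/f/a/C/Hi} → row (6,5) (6,5) (3,0) (3,0)
{q/g/a/B/Lo, q/g/a/B/Hi, q/f/a/B/Lo, q/f/a/B/Hi} → row (5,5) (5,5) (3,0) (3,0)
{q/g/c/C/Lo, q/g/c/B/Lo, q/f/c/C/Lo, q/f/c/B/Lo} → row (6,0) (0,0) (3,0) (3,0)
{q/g/c/C/Hi, q/g/c/B/Hi, q/f/c/C/Hi, q/f/c/B/Hi} → row (6,0) (5,0) (3,0) (3,0)
That's 6 distinct rows out of 32 strategies.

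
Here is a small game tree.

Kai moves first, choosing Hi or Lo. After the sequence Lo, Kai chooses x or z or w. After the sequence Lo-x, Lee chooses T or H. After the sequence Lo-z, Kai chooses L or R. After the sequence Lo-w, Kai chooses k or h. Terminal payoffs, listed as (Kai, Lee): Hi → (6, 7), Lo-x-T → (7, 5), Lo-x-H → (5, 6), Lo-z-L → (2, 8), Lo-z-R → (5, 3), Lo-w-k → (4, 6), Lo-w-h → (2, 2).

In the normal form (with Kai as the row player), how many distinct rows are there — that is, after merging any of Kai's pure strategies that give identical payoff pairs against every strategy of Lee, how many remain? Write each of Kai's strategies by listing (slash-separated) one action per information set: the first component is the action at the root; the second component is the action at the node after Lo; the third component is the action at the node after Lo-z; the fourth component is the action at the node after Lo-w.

Kai has 24 pure strategies: Hi/x/L/k, Hi/x/L/h, Hi/x/R/k, Hi/x/R/h, Hi/z/L/k, Hi/z/L/h, Hi/z/R/k, Hi/z/R/h, Hi/w/L/k, Hi/w/L/h, Hi/w/R/k, Hi/w/R/h, Lo/x/L/k, Lo/x/L/h, Lo/x/R/k, Lo/x/R/h, Lo/z/L/k, Lo/z/L/h, Lo/z/R/k, Lo/z/R/h, Lo/w/L/k, Lo/w/L/h, Lo/w/R/k, Lo/w/R/h. Columns: T, H.
{Hi/x/L/k, Hi/x/L/h, Hi/x/R/k, Hi/x/R/h, Hi/z/L/k, Hi/z/L/h, Hi/z/R/k, Hi/z/R/h, Hi/w/L/k, Hi/w/L/h, Hi/w/R/k, Hi/w/R/h} → row (6,7) (6,7)
{Lo/x/L/k, Lo/x/L/h, Lo/x/R/k, Lo/x/R/h} → row (7,5) (5,6)
{Lo/z/L/k, Lo/z/L/h} → row (2,8) (2,8)
{Lo/z/R/k, Lo/z/R/h} → row (5,3) (5,3)
{Lo/w/L/k, Lo/w/R/k} → row (4,6) (4,6)
{Lo/w/L/h, Lo/w/R/h} → row (2,2) (2,2)
That's 6 distinct rows out of 24 strategies.

6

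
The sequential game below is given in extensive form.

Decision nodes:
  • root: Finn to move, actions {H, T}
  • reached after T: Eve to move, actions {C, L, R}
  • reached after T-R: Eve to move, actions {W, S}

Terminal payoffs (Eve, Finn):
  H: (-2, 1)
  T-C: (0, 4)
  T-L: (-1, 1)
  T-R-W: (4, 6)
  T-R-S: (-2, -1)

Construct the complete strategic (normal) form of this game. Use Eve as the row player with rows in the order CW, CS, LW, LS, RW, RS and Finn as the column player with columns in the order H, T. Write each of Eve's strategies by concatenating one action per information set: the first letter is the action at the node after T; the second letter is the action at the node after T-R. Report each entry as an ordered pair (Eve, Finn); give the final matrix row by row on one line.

            H        T
  CW   (-2,1)    (0,4)
  CS   (-2,1)    (0,4)
  LW   (-2,1)   (-1,1)
  LS   (-2,1)   (-1,1)
  RW   (-2,1)    (4,6)
  RS   (-2,1)  (-2,-1)

CW: (-2,1) (0,4) | CS: (-2,1) (0,4) | LW: (-2,1) (-1,1) | LS: (-2,1) (-1,1) | RW: (-2,1) (4,6) | RS: (-2,1) (-2,-1)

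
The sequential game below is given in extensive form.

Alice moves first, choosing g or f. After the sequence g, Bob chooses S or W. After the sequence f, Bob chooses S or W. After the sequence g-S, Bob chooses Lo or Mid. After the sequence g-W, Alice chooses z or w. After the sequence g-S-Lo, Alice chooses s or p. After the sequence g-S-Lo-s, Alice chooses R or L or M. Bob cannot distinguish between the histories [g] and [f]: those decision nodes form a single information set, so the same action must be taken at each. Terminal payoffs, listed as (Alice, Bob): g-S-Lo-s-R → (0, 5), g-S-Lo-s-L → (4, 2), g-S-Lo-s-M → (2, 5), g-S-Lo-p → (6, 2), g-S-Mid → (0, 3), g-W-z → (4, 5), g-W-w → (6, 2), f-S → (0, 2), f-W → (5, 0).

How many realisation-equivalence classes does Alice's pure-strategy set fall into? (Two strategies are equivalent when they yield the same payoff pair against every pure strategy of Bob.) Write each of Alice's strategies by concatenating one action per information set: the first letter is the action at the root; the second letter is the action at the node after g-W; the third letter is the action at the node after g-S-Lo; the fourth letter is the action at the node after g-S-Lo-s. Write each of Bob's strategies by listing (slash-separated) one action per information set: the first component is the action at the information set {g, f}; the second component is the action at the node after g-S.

9

Alice has 24 pure strategies: gzsR, gzsL, gzsM, gzpR, gzpL, gzpM, gwsR, gwsL, gwsM, gwpR, gwpL, gwpM, fzsR, fzsL, fzsM, fzpR, fzpL, fzpM, fwsR, fwsL, fwsM, fwpR, fwpL, fwpM. Columns: S/Lo, S/Mid, W/Lo, W/Mid.
{gzsR} → row (0,5) (0,3) (4,5) (4,5)
{gzsL} → row (4,2) (0,3) (4,5) (4,5)
{gzsM} → row (2,5) (0,3) (4,5) (4,5)
{gzpR, gzpL, gzpM} → row (6,2) (0,3) (4,5) (4,5)
{gwsR} → row (0,5) (0,3) (6,2) (6,2)
{gwsL} → row (4,2) (0,3) (6,2) (6,2)
{gwsM} → row (2,5) (0,3) (6,2) (6,2)
{gwpR, gwpL, gwpM} → row (6,2) (0,3) (6,2) (6,2)
{fzsR, fzsL, fzsM, fzpR, fzpL, fzpM, fwsR, fwsL, fwsM, fwpR, fwpL, fwpM} → row (0,2) (0,2) (5,0) (5,0)
That's 9 distinct rows out of 24 strategies.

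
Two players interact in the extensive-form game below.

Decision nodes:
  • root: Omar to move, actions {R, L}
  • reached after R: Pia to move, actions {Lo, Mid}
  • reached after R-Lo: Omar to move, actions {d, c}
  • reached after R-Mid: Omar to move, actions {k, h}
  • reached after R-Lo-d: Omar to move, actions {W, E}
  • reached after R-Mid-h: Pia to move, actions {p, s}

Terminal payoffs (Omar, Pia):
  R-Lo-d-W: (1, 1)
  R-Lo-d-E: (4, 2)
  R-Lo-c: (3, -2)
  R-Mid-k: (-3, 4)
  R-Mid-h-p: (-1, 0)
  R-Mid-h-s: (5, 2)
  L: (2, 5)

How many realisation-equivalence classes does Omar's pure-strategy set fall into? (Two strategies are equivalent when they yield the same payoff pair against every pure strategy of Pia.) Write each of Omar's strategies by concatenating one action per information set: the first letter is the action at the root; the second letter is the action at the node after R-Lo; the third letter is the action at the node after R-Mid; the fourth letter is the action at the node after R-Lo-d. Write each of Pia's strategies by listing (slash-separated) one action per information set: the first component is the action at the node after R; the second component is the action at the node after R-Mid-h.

7

Omar has 16 pure strategies: RdkW, RdkE, RdhW, RdhE, RckW, RckE, RchW, RchE, LdkW, LdkE, LdhW, LdhE, LckW, LckE, LchW, LchE. Columns: Lo/p, Lo/s, Mid/p, Mid/s.
{RdkW} → row (1,1) (1,1) (-3,4) (-3,4)
{RdkE} → row (4,2) (4,2) (-3,4) (-3,4)
{RdhW} → row (1,1) (1,1) (-1,0) (5,2)
{RdhE} → row (4,2) (4,2) (-1,0) (5,2)
{RckW, RckE} → row (3,-2) (3,-2) (-3,4) (-3,4)
{RchW, RchE} → row (3,-2) (3,-2) (-1,0) (5,2)
{LdkW, LdkE, LdhW, LdhE, LckW, LckE, LchW, LchE} → row (2,5) (2,5) (2,5) (2,5)
That's 7 distinct rows out of 16 strategies.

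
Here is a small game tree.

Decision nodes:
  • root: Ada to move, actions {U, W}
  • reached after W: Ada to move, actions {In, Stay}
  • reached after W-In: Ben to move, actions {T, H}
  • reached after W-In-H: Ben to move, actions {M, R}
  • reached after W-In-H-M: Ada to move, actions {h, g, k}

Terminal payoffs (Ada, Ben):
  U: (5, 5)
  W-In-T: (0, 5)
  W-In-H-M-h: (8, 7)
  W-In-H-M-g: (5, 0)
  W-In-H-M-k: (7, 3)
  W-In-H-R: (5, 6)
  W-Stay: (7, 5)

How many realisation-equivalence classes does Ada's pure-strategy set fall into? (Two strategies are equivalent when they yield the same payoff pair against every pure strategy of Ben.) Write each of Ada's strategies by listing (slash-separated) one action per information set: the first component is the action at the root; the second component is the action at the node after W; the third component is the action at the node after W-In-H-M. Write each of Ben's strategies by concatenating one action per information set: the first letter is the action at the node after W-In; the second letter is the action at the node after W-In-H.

Ada has 12 pure strategies: U/In/h, U/In/g, U/In/k, U/Stay/h, U/Stay/g, U/Stay/k, W/In/h, W/In/g, W/In/k, W/Stay/h, W/Stay/g, W/Stay/k. Columns: TM, TR, HM, HR.
{U/In/h, U/In/g, U/In/k, U/Stay/h, U/Stay/g, U/Stay/k} → row (5,5) (5,5) (5,5) (5,5)
{W/In/h} → row (0,5) (0,5) (8,7) (5,6)
{W/In/g} → row (0,5) (0,5) (5,0) (5,6)
{W/In/k} → row (0,5) (0,5) (7,3) (5,6)
{W/Stay/h, W/Stay/g, W/Stay/k} → row (7,5) (7,5) (7,5) (7,5)
That's 5 distinct rows out of 12 strategies.

5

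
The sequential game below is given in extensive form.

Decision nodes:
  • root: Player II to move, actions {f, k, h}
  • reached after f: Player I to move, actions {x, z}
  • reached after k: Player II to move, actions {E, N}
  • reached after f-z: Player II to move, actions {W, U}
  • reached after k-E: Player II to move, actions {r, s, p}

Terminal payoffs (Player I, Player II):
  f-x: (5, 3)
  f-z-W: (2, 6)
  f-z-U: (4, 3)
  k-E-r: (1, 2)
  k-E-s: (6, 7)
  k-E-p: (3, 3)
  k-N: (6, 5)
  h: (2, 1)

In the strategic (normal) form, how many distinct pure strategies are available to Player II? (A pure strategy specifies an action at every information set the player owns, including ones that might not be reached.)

36

Player II owns the root with actions {f, k, h} — three choices.
Player II owns the node after k with actions {E, N} — two choices.
Player II owns the node after f-z with actions {W, U} — two choices.
Player II owns the node after k-E with actions {r, s, p} — three choices.
A pure strategy fixes one action at each information set independently, so the count is the product 3 × 2 × 2 × 3 = 36.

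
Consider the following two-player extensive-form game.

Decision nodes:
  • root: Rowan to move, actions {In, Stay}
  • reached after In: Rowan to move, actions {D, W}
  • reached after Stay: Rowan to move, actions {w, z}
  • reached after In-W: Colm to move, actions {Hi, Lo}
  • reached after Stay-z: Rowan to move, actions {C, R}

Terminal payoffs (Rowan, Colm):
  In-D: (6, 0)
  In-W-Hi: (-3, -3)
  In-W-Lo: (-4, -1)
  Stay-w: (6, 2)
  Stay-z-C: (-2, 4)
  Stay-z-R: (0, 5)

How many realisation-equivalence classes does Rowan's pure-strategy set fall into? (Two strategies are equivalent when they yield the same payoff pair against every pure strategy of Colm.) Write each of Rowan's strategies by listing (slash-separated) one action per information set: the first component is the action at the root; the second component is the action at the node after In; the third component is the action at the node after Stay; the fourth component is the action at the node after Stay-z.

5

Rowan has 16 pure strategies: In/D/w/C, In/D/w/R, In/D/z/C, In/D/z/R, In/W/w/C, In/W/w/R, In/W/z/C, In/W/z/R, Stay/D/w/C, Stay/D/w/R, Stay/D/z/C, Stay/D/z/R, Stay/W/w/C, Stay/W/w/R, Stay/W/z/C, Stay/W/z/R. Columns: Hi, Lo.
{In/D/w/C, In/D/w/R, In/D/z/C, In/D/z/R} → row (6,0) (6,0)
{In/W/w/C, In/W/w/R, In/W/z/C, In/W/z/R} → row (-3,-3) (-4,-1)
{Stay/D/w/C, Stay/D/w/R, Stay/W/w/C, Stay/W/w/R} → row (6,2) (6,2)
{Stay/D/z/C, Stay/W/z/C} → row (-2,4) (-2,4)
{Stay/D/z/R, Stay/W/z/R} → row (0,5) (0,5)
That's 5 distinct rows out of 16 strategies.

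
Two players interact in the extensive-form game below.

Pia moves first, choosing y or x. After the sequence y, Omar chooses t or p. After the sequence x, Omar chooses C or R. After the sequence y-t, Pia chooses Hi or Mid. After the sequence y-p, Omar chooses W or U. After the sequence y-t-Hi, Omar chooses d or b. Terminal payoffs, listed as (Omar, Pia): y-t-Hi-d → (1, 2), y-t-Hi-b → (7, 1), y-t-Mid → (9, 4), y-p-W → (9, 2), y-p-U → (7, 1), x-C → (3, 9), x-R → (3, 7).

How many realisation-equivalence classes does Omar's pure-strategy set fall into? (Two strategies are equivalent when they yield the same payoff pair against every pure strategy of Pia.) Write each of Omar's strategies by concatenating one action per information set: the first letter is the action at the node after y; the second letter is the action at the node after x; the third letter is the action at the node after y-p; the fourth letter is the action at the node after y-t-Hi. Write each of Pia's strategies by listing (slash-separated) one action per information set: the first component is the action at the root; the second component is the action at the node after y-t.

8

Omar has 16 pure strategies: tCWd, tCWb, tCUd, tCUb, tRWd, tRWb, tRUd, tRUb, pCWd, pCWb, pCUd, pCUb, pRWd, pRWb, pRUd, pRUb. Columns: y/Hi, y/Mid, x/Hi, x/Mid.
{tCWd, tCUd} → row (1,2) (9,4) (3,9) (3,9)
{tCWb, tCUb} → row (7,1) (9,4) (3,9) (3,9)
{tRWd, tRUd} → row (1,2) (9,4) (3,7) (3,7)
{tRWb, tRUb} → row (7,1) (9,4) (3,7) (3,7)
{pCWd, pCWb} → row (9,2) (9,2) (3,9) (3,9)
{pCUd, pCUb} → row (7,1) (7,1) (3,9) (3,9)
{pRWd, pRWb} → row (9,2) (9,2) (3,7) (3,7)
{pRUd, pRUb} → row (7,1) (7,1) (3,7) (3,7)
That's 8 distinct rows out of 16 strategies.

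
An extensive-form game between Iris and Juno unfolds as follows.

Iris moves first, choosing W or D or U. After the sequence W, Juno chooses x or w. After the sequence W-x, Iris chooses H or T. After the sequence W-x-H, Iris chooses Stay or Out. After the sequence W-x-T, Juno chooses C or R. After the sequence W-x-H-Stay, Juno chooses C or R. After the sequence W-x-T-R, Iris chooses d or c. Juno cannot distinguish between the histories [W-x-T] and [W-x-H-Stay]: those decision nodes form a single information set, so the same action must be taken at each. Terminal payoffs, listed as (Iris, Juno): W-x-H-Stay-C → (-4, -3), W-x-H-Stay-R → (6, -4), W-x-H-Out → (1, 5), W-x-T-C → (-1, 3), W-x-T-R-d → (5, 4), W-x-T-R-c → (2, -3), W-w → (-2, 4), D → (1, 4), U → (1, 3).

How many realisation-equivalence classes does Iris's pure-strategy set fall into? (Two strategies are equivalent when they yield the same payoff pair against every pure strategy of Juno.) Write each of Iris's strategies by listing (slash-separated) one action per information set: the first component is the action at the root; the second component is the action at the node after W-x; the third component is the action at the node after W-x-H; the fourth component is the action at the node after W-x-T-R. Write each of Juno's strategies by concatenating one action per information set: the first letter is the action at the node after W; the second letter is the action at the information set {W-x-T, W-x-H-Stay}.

6

Iris has 24 pure strategies: W/H/Stay/d, W/H/Stay/c, W/H/Out/d, W/H/Out/c, W/T/Stay/d, W/T/Stay/c, W/T/Out/d, W/T/Out/c, D/H/Stay/d, D/H/Stay/c, D/H/Out/d, D/H/Out/c, D/T/Stay/d, D/T/Stay/c, D/T/Out/d, D/T/Out/c, U/H/Stay/d, U/H/Stay/c, U/H/Out/d, U/H/Out/c, U/T/Stay/d, U/T/Stay/c, U/T/Out/d, U/T/Out/c. Columns: xC, xR, wC, wR.
{W/H/Stay/d, W/H/Stay/c} → row (-4,-3) (6,-4) (-2,4) (-2,4)
{W/H/Out/d, W/H/Out/c} → row (1,5) (1,5) (-2,4) (-2,4)
{W/T/Stay/d, W/T/Out/d} → row (-1,3) (5,4) (-2,4) (-2,4)
{W/T/Stay/c, W/T/Out/c} → row (-1,3) (2,-3) (-2,4) (-2,4)
{D/H/Stay/d, D/H/Stay/c, D/H/Out/d, D/H/Out/c, D/T/Stay/d, D/T/Stay/c, D/T/Out/d, D/T/Out/c} → row (1,4) (1,4) (1,4) (1,4)
{U/H/Stay/d, U/H/Stay/c, U/H/Out/d, U/H/Out/c, U/T/Stay/d, U/T/Stay/c, U/T/Out/d, U/T/Out/c} → row (1,3) (1,3) (1,3) (1,3)
That's 6 distinct rows out of 24 strategies.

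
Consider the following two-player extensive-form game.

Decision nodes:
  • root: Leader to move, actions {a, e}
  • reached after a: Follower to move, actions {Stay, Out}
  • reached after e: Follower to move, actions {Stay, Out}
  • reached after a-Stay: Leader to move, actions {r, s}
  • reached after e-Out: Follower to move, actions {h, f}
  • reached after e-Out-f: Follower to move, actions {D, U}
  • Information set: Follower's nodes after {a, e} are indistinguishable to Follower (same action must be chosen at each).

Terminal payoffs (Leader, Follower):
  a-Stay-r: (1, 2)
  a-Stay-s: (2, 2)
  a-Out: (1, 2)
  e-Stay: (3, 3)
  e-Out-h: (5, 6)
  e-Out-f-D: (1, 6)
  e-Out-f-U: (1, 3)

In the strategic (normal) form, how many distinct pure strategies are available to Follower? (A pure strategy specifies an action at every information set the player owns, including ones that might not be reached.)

Follower owns the information set {a, e} with actions {Stay, Out} — two choices.
Follower owns the node after e-Out with actions {h, f} — two choices.
Follower owns the node after e-Out-f with actions {D, U} — two choices.
A pure strategy fixes one action at each information set independently, so the count is the product 2 × 2 × 2 = 8.

8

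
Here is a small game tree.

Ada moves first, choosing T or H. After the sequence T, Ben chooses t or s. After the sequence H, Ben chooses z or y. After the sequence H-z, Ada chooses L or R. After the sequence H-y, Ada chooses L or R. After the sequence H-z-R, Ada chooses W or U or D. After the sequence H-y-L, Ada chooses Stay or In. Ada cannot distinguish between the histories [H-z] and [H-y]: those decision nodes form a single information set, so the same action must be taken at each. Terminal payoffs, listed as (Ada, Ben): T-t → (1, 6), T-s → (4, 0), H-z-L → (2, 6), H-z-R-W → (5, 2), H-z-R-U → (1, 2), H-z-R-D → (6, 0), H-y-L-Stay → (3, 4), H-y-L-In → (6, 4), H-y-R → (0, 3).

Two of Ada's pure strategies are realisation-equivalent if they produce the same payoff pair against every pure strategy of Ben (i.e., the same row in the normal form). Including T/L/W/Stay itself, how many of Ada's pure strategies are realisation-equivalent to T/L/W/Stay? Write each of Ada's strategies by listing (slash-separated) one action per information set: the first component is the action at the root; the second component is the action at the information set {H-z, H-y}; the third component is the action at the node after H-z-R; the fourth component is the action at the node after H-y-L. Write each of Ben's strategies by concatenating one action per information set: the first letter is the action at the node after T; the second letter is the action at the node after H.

12

Row for T/L/W/Stay (columns tz, ty, sz, sy): (1,6) (1,6) (4,0) (4,0).
Under T/L/W/Stay, Ada's choice at the information set {H-z, H-y} and at the node after H-z-R and at the node after H-y-L can never be reached regardless of what Ben does, so varying those choices leaves every outcome unchanged.
Holding the reachable choices fixed and varying the unreachable ones freely already gives 2 × 3 × 2 = 12 equivalent strategies.
No other strategy reproduces this row, so those 12 are the full class: T/L/W/Stay, T/L/W/In, T/L/U/Stay, T/L/U/In, T/L/D/Stay, T/L/D/In, T/R/W/Stay, T/R/W/In, T/R/U/Stay, T/R/U/In, T/R/D/Stay, T/R/D/In.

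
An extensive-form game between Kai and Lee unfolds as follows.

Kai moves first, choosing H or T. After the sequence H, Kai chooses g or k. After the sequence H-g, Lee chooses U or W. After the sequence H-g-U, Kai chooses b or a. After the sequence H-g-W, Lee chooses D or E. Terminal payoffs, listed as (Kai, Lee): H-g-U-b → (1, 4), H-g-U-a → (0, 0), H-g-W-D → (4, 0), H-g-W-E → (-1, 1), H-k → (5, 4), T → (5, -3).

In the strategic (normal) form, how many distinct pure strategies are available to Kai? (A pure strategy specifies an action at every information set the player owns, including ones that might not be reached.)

8

Kai owns the root with actions {H, T} — two choices.
Kai owns the node after H with actions {g, k} — two choices.
Kai owns the node after H-g-U with actions {b, a} — two choices.
A pure strategy fixes one action at each information set independently, so the count is the product 2 × 2 × 2 = 8.
(For reference, Lee has 4 pure strategies, giving a 8×4 normal-form matrix.)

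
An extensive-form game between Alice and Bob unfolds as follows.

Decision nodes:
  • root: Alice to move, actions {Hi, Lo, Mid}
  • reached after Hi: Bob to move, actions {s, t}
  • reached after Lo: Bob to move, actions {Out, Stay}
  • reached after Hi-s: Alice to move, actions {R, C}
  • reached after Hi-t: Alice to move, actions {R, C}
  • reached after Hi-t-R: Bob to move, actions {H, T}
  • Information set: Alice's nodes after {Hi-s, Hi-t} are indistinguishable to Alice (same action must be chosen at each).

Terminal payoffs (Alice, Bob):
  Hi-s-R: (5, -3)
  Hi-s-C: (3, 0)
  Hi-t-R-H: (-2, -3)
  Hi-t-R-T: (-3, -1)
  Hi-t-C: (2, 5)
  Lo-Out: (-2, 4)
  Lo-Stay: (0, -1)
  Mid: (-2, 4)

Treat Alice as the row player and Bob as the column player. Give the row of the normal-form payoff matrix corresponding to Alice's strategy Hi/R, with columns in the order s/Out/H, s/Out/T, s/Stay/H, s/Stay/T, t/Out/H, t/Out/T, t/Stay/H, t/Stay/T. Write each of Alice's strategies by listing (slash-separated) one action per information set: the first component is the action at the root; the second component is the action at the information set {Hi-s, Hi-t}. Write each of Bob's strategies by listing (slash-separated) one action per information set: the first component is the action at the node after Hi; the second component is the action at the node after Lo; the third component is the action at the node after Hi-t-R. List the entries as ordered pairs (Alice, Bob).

(5,-3) (5,-3) (5,-3) (5,-3) (-2,-3) (-3,-1) (-2,-3) (-3,-1)

vs s/Out/H: Alice plays Hi → Bob plays s at [Hi] → Alice plays R at [Hi-s] → (5, -3)
vs s/Out/T: Alice plays Hi → Bob plays s at [Hi] → Alice plays R at [Hi-s] → (5, -3)
vs s/Stay/H: Alice plays Hi → Bob plays s at [Hi] → Alice plays R at [Hi-s] → (5, -3)
vs s/Stay/T: Alice plays Hi → Bob plays s at [Hi] → Alice plays R at [Hi-s] → (5, -3)
vs t/Out/H: Alice plays Hi → Bob plays t at [Hi] → Alice plays R at [Hi-t] → Bob plays H at [Hi-t-R] → (-2, -3)
vs t/Out/T: Alice plays Hi → Bob plays t at [Hi] → Alice plays R at [Hi-t] → Bob plays T at [Hi-t-R] → (-3, -1)
vs t/Stay/H: Alice plays Hi → Bob plays t at [Hi] → Alice plays R at [Hi-t] → Bob plays H at [Hi-t-R] → (-2, -3)
vs t/Stay/T: Alice plays Hi → Bob plays t at [Hi] → Alice plays R at [Hi-t] → Bob plays T at [Hi-t-R] → (-3, -1)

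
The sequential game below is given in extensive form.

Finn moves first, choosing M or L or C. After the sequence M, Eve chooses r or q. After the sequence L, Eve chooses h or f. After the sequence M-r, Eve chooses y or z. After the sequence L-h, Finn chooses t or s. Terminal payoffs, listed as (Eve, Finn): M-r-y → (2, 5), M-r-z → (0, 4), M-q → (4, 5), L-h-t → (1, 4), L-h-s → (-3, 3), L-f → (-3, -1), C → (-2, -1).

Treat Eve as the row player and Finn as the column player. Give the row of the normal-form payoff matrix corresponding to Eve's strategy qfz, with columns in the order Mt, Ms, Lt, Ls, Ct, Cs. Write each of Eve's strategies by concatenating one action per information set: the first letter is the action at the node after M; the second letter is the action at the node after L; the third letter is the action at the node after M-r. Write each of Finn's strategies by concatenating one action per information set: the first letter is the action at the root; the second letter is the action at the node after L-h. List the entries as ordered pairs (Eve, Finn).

(4,5) (4,5) (-3,-1) (-3,-1) (-2,-1) (-2,-1)

vs Mt: Finn plays M → Eve plays q at [M] → (4, 5)
vs Ms: Finn plays M → Eve plays q at [M] → (4, 5)
vs Lt: Finn plays L → Eve plays f at [L] → (-3, -1)
vs Ls: Finn plays L → Eve plays f at [L] → (-3, -1)
vs Ct: Finn plays C → (-2, -1)
vs Cs: Finn plays C → (-2, -1)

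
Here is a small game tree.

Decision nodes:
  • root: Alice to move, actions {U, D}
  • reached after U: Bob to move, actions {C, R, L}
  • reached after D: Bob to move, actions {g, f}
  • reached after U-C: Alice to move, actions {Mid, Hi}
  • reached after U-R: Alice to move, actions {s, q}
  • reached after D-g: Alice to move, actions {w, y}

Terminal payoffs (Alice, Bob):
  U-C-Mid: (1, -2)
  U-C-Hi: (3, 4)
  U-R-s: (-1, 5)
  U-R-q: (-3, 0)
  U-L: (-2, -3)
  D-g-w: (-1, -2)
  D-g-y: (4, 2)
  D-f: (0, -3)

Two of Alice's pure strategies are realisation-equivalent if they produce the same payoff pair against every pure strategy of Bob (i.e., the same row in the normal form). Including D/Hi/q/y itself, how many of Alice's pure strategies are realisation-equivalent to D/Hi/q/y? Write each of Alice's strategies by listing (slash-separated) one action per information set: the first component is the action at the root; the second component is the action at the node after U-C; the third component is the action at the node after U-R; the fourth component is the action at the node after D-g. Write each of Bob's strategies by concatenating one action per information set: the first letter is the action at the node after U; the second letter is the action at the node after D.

4

Row for D/Hi/q/y (columns Cg, Cf, Rg, Rf, Lg, Lf): (4,2) (0,-3) (4,2) (0,-3) (4,2) (0,-3).
Under D/Hi/q/y, Alice's choice at the node after U-C and at the node after U-R can never be reached regardless of what Bob does, so varying those choices leaves every outcome unchanged.
Holding the reachable choices fixed and varying the unreachable ones freely already gives 2 × 2 = 4 equivalent strategies.
No other strategy reproduces this row, so those 4 are the full class: D/Mid/s/y, D/Mid/q/y, D/Hi/s/y, D/Hi/q/y.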